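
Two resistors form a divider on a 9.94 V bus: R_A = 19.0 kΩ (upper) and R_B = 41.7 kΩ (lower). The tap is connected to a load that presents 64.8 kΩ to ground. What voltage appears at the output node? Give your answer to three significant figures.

V_out ≈ 5.68 V

The load sits in parallel with R_B: R_B‖R_L = (41.7 × 64.8) / (41.7 + 64.8) = 25.37 kΩ.
V_out = 9.94 × 25.37 / (19.0 + 25.37) = 9.94 × 25.37/44.37 = 5.68 V.
(Unloaded it would have been 6.83 V.)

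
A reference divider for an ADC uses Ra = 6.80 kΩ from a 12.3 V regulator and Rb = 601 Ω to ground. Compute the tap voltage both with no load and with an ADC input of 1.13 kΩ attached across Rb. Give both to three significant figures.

Open-circuit: V = 12.3 × 601/(6800 + 601) = 0.999 V.
With the load, Rb becomes Rb‖R_L = 392.3 Ω, so V = 12.3 × 392.3/7192 = 0.671 V.

Unloaded: 0.999 V; loaded: 0.671 V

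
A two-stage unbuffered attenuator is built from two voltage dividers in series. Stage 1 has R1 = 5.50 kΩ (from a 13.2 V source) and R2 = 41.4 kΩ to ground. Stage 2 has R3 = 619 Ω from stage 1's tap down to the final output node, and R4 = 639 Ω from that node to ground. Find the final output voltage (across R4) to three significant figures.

V_out ≈ 1.22 V

Stage 2 presents R3+R4 = 1258 Ω as a load on stage 1's tap.
Stage 1's lower leg becomes R2‖(R3+R4) = 1221 Ω, so V_mid = 13.2 × 1221/6721 = 2.398 V.
Stage 2 is itself unloaded: V_out = V_mid × R4/(R3+R4) = 2.398 × 639/1258 = 1.22 V.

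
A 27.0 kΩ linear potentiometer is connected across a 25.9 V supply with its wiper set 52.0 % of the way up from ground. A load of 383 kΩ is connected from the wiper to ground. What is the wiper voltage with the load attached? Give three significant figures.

V ≈ 13.2 V

The wiper splits the pot into (1−α)R = 12.96 kΩ above and αR = 14.04 kΩ below.
Lower section ‖ load = 13.54 kΩ.
V_wiper = 25.9 × 13.54/(12.96 + 13.54) = 13.2 V.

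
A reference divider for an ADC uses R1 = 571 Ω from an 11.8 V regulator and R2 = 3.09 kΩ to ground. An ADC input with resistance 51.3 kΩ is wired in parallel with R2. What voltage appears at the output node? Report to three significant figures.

The load sits in parallel with R2: R2‖R_L = (3090 × 51300) / (3090 + 51300) = 2914 Ω.
V_out = 11.8 × 2914 / (571 + 2914) = 11.8 × 2914/3485 = 9.87 V.

V_out ≈ 9.87 V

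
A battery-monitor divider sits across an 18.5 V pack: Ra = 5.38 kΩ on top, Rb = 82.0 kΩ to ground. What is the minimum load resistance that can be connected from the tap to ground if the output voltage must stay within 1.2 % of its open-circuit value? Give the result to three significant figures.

Output resistance R_th = Ra‖Rb = (5.38 × 82.0)/87.38 = 5.049 kΩ.
The fractional drop is R_th/(R_th + R_L); requiring this ≤ 0.0120 gives R_L ≥ R_th(1/0.0120 − 1) = 5.049 × 82.33 = 416 kΩ.

R_L(min) ≈ 416 kΩ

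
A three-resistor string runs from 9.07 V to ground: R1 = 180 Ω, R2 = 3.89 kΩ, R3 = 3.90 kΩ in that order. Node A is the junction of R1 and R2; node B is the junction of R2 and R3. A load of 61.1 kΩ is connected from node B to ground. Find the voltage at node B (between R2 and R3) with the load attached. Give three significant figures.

At node B, R3 is in parallel with the load: R3‖R_L = 3666 Ω.
Below node A the resistance is R2 + (R3‖R_L) = 7556 Ω, so V_A = 9.07 × 7556/7736 = 8.859 V.
Then V_B = V_A × (R3‖R_L)/(R2 + R3‖R_L) = 8.859 × 3666/7556 = 4.30 V.

V ≈ 4.30 V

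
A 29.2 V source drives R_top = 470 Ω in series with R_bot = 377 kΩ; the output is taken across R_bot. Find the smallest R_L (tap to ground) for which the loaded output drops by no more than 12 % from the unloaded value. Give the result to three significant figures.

Output resistance R_th = R_top‖R_bot = (470 × 377000)/377500 = 469.4 Ω.
The fractional drop is R_th/(R_th + R_L); requiring this ≤ 0.120 gives R_L ≥ R_th(1/0.120 − 1) = 469.4 × 7.333 = 3.44 kΩ.

R_L(min) ≈ 3.44 kΩ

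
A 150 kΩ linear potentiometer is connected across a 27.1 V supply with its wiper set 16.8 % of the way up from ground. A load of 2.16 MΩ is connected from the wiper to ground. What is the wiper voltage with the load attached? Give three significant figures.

The wiper splits the pot into (1−α)R = 124.8 kΩ above and αR = 25.20 kΩ below.
Lower section ‖ load = 24.91 kΩ.
V_wiper = 27.1 × 24.91/(124.8 + 24.91) = 4.51 V.

V ≈ 4.51 V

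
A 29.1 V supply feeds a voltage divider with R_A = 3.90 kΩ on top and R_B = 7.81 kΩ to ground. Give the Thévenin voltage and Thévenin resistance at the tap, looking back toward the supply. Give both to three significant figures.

V_th is the open-circuit tap voltage: 29.1 × 7.81/(3.90 + 7.81) = 19.4 V.
With the supply zeroed, R_A and R_B appear in parallel from the tap: R_th = R_A‖R_B = (3.90 × 7.81)/11.71 = 2.60 kΩ.

V_th = 19.4 V, R_th = 2.60 kΩ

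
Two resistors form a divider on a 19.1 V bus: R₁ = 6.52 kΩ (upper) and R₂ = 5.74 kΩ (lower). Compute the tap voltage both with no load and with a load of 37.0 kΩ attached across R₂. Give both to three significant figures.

Unloaded: 8.94 V; loaded: 8.26 V

Open-circuit: V = 19.1 × 5.74/(6.52 + 5.74) = 8.94 V.
With the load, R₂ becomes R₂‖R_L = 4.969 kΩ, so V = 19.1 × 4.969/11.49 = 8.26 V.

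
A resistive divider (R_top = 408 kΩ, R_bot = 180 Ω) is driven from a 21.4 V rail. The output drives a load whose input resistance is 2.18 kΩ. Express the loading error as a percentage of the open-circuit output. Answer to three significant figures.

7.62 %

The divider's output (Thévenin) resistance is R_top‖R_bot = 179.9 Ω.
Fractional drop under load = R_th/(R_th + R_L) = 179.9 / (179.9 + 2180) = 0.07624.
So the output falls by 7.62 %.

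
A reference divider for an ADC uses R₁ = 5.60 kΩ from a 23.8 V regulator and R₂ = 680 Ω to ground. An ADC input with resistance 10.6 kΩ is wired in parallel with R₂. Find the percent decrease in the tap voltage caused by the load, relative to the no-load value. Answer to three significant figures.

5.41 %

The divider's output (Thévenin) resistance is R₁‖R₂ = 606.4 Ω.
Fractional drop under load = R_th/(R_th + R_L) = 606.4 / (606.4 + 10600) = 0.05411.
So the output falls by 5.41 %.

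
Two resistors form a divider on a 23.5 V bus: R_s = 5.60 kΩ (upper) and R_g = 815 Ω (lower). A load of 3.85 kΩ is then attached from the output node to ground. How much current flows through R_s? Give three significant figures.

R_g‖R_L = 672.6 Ω, so the source sees R_s + R_g‖R_L = 6273 Ω.
I = 23.5 V / 6273 Ω = 3.75 mA.

I ≈ 3.75 mA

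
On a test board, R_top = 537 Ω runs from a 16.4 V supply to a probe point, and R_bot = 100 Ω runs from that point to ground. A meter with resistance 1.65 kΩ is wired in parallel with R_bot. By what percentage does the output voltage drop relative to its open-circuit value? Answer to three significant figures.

4.86 %

The divider's output (Thévenin) resistance is R_top‖R_bot = 84.30 Ω.
Fractional drop under load = R_th/(R_th + R_L) = 84.30 / (84.30 + 1650) = 0.04861.
So the output falls by 4.86 %.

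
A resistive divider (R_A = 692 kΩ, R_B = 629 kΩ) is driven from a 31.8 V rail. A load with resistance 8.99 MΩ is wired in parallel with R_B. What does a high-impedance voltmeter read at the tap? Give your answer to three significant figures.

V_out ≈ 14.6 V

The load sits in parallel with R_B: R_B‖R_L = (629 × 8990) / (629 + 8990) = 587.9 kΩ.
V_out = 31.8 × 587.9 / (692 + 587.9) = 31.8 × 587.9/1280 = 14.6 V.
(Unloaded it would have been 15.1 V.)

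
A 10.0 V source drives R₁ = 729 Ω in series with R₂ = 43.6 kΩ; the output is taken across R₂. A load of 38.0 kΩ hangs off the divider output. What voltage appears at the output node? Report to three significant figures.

V_out ≈ 9.65 V

The load sits in parallel with R₂: R₂‖R_L = (43600 × 38000) / (43600 + 38000) = 20300 Ω.
V_out = 10.0 × 20300 / (729 + 20300) = 10.0 × 20300/21030 = 9.65 V.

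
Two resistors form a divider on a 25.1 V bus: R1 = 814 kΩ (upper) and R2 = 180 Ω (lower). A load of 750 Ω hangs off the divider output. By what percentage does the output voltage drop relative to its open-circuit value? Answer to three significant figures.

19.4 %

The divider's output (Thévenin) resistance is R1‖R2 = 180.0 Ω.
Fractional drop under load = R_th/(R_th + R_L) = 180.0 / (180.0 + 750) = 0.1935.
So the output falls by 19.4 %.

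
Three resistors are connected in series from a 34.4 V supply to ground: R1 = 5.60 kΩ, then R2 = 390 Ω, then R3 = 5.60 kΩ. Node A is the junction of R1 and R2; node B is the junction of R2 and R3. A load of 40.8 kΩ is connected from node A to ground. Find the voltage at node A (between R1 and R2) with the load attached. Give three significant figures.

V ≈ 16.6 V

Below node A the series string R2+R3 = 5990 Ω sits in parallel with the 40800 Ω load: 5223 Ω.
V_A = 34.4 × 5223/(5600 + 5223) = 16.6 V.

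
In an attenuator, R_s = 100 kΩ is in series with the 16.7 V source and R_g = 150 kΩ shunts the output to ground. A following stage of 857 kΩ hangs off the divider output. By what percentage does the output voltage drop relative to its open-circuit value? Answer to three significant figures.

6.54 %

The divider's output (Thévenin) resistance is R_s‖R_g = 60.00 kΩ.
Fractional drop under load = R_th/(R_th + R_L) = 60.00 / (60.00 + 857) = 0.06543.
So the output falls by 6.54 %.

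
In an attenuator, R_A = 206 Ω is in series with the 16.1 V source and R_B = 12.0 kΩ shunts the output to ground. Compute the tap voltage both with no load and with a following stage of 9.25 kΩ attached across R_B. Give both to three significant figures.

Unloaded: 15.8 V; loaded: 15.5 V

Open-circuit: V = 16.1 × 12000/(206 + 12000) = 15.8 V.
With the load, R_B becomes R_B‖R_L = 5224 Ω, so V = 16.1 × 5224/5430 = 15.5 V.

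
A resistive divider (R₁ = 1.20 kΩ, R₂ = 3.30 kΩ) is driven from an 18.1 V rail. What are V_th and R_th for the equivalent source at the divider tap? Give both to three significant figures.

V_th = 13.3 V, R_th = 880 Ω

V_th is the open-circuit tap voltage: 18.1 × 3.30/(1.20 + 3.30) = 13.3 V.
With the supply zeroed, R₁ and R₂ appear in parallel from the tap: R_th = R₁‖R₂ = (1.20 × 3.30)/4.500 = 880 Ω.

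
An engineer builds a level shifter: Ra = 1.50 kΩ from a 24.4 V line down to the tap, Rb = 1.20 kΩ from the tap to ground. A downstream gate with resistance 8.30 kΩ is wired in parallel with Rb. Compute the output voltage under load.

The load sits in parallel with Rb: Rb‖R_L = (1.20 × 8.30) / (1.20 + 8.30) = 1.048 kΩ.
V_out = 24.4 × 1.048 / (1.50 + 1.048) = 24.4 × 1.048/2.548 = 10.0 V.

V_out ≈ 10.0 V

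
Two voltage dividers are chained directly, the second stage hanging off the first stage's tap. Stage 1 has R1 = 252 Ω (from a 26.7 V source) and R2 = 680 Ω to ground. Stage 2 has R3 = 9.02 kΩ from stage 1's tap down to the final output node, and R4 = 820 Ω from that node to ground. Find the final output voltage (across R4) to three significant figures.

Stage 2 presents R3+R4 = 9840 Ω as a load on stage 1's tap.
Stage 1's lower leg becomes R2‖(R3+R4) = 636.0 Ω, so V_mid = 26.7 × 636.0/888.0 = 19.12 V.
Stage 2 is itself unloaded: V_out = V_mid × R4/(R3+R4) = 19.12 × 820/9840 = 1.59 V.

V_out ≈ 1.59 V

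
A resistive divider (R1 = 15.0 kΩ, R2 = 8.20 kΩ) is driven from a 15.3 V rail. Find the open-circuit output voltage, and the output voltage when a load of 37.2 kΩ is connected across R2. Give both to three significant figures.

Unloaded: 5.41 V; loaded: 4.73 V

Open-circuit: V = 15.3 × 8.20/(15.0 + 8.20) = 5.41 V.
With the load, R2 becomes R2‖R_L = 6.719 kΩ, so V = 15.3 × 6.719/21.72 = 4.73 V.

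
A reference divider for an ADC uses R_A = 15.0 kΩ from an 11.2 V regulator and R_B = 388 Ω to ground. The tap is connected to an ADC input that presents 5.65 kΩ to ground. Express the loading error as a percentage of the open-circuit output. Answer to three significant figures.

The divider's output (Thévenin) resistance is R_A‖R_B = 378.2 Ω.
Fractional drop under load = R_th/(R_th + R_L) = 378.2 / (378.2 + 5650) = 0.06274.
So the output falls by 6.27 %.

6.27 %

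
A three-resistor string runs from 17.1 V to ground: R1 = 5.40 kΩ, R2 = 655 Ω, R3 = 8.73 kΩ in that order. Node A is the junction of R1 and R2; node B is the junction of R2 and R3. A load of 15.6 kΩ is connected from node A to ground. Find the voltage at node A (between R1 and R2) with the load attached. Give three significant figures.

Below node A the series string R2+R3 = 9385 Ω sits in parallel with the 15600 Ω load: 5860 Ω.
V_A = 17.1 × 5860/(5400 + 5860) = 8.90 V.

V ≈ 8.90 V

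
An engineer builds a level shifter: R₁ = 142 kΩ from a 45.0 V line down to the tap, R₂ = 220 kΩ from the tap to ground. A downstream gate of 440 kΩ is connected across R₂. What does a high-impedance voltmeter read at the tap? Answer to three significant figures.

V_out ≈ 22.9 V

The load sits in parallel with R₂: R₂‖R_L = (220 × 440) / (220 + 440) = 146.7 kΩ.
V_out = 45.0 × 146.7 / (142 + 146.7) = 45.0 × 146.7/288.7 = 22.9 V.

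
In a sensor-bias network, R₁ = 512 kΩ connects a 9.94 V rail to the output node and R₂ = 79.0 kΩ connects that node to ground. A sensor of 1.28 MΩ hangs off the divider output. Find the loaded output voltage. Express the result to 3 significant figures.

The load sits in parallel with R₂: R₂‖R_L = (79.0 × 1280) / (79.0 + 1280) = 74.41 kΩ.
V_out = 9.94 × 74.41 / (512 + 74.41) = 9.94 × 74.41/586.4 = 1.26 V.

V_out ≈ 1.26 V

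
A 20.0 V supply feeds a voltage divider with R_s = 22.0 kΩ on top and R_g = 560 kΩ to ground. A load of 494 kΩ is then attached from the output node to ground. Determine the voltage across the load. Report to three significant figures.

The load sits in parallel with R_g: R_g‖R_L = (560 × 494) / (560 + 494) = 262.5 kΩ.
V_out = 20.0 × 262.5 / (22.0 + 262.5) = 20.0 × 262.5/284.5 = 18.5 V.

V_out ≈ 18.5 V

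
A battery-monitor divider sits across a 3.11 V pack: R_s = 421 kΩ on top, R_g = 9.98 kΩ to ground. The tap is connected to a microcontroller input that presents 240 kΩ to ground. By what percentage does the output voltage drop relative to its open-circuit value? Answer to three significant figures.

The divider's output (Thévenin) resistance is R_s‖R_g = 9.749 kΩ.
Fractional drop under load = R_th/(R_th + R_L) = 9.749 / (9.749 + 240) = 0.03903.
So the output falls by 3.90 %.

3.90 %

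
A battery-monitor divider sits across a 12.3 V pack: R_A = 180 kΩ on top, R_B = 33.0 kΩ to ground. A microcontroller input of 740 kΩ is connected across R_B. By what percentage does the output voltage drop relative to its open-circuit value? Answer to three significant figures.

The divider's output (Thévenin) resistance is R_A‖R_B = 27.89 kΩ.
Fractional drop under load = R_th/(R_th + R_L) = 27.89 / (27.89 + 740) = 0.03632.
So the output falls by 3.63 %.

3.63 %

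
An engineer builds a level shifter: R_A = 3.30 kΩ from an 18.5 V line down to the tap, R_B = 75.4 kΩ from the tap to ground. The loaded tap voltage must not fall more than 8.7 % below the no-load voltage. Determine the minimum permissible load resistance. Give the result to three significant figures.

Output resistance R_th = R_A‖R_B = (3.30 × 75.4)/78.70 = 3.162 kΩ.
The fractional drop is R_th/(R_th + R_L); requiring this ≤ 0.0870 gives R_L ≥ R_th(1/0.0870 − 1) = 3.162 × 10.49 = 33.2 kΩ.

R_L(min) ≈ 33.2 kΩ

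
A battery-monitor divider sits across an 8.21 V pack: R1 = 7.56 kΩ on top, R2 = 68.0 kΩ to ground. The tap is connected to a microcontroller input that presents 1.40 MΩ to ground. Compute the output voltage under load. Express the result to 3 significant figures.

The load sits in parallel with R2: R2‖R_L = (68.0 × 1400) / (68.0 + 1400) = 64.85 kΩ.
V_out = 8.21 × 64.85 / (7.56 + 64.85) = 8.21 × 64.85/72.41 = 7.35 V.

V_out ≈ 7.35 V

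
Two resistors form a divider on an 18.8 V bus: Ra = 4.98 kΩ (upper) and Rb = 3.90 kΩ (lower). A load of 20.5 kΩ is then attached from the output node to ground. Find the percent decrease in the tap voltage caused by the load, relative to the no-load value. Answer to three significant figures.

Unloaded V = 18.8 × 3.90/8.880 = 8.2568 V.
Loaded: Rb‖R_L = 3.277 kΩ, giving V = 18.8 × 3.277/8.257 = 7.4608 V.
Drop = (8.2568 − 7.4608) / 8.2568 = 9.64 %.

9.64 %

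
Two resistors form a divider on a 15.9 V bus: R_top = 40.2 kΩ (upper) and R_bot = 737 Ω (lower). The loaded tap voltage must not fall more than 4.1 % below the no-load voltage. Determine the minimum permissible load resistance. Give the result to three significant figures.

Output resistance R_th = R_top‖R_bot = (40200 × 737)/40940 = 723.7 Ω.
The fractional drop is R_th/(R_th + R_L); requiring this ≤ 0.0410 gives R_L ≥ R_th(1/0.0410 − 1) = 723.7 × 23.39 = 16.9 kΩ.

R_L(min) ≈ 16.9 kΩ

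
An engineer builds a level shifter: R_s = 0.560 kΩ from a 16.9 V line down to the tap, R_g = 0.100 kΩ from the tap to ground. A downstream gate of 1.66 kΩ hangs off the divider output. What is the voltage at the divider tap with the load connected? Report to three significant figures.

V_out ≈ 2.44 V

The load sits in parallel with R_g: R_g‖R_L = (100 × 1660) / (100 + 1660) = 94.32 Ω.
V_out = 16.9 × 94.32 / (560 + 94.32) = 16.9 × 94.32/654.3 = 2.44 V.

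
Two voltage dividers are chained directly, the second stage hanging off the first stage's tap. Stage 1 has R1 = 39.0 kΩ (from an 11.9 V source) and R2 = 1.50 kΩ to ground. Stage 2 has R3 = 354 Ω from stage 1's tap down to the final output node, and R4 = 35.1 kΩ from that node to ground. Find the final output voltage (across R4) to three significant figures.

Stage 2 presents R3+R4 = 35450 Ω as a load on stage 1's tap.
Stage 1's lower leg becomes R2‖(R3+R4) = 1439 Ω, so V_mid = 11.9 × 1439/40440 = 0.4235 V.
Stage 2 is itself unloaded: V_out = V_mid × R4/(R3+R4) = 0.4235 × 35100/35450 = 0.419 V.

V_out ≈ 0.419 V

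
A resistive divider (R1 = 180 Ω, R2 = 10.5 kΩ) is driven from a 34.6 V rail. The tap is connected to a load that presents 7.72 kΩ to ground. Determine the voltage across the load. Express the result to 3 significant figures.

The load sits in parallel with R2: R2‖R_L = (10500 × 7720) / (10500 + 7720) = 4449 Ω.
V_out = 34.6 × 4449 / (180 + 4449) = 34.6 × 4449/4629 = 33.3 V.

V_out ≈ 33.3 V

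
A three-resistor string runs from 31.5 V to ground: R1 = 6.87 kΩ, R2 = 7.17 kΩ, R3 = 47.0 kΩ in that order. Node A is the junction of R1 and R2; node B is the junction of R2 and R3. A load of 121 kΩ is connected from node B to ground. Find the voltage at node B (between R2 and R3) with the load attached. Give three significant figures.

V ≈ 22.3 V

At node B, R3 is in parallel with the load: R3‖R_L = 33.85 kΩ.
Below node A the resistance is R2 + (R3‖R_L) = 41.02 kΩ, so V_A = 31.5 × 41.02/47.89 = 26.98 V.
Then V_B = V_A × (R3‖R_L)/(R2 + R3‖R_L) = 26.98 × 33.85/41.02 = 22.3 V.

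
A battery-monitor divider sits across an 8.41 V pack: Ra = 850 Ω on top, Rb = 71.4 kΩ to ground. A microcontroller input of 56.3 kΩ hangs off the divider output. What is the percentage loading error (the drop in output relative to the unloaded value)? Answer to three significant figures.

1.47 %

The divider's output (Thévenin) resistance is Ra‖Rb = 840.0 Ω.
Fractional drop under load = R_th/(R_th + R_L) = 840.0 / (840.0 + 56300) = 0.01470.
So the output falls by 1.47 %.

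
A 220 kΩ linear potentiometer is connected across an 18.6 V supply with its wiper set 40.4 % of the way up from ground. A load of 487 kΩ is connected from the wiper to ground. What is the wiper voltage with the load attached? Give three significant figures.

V ≈ 6.78 V

The wiper splits the pot into (1−α)R = 131.1 kΩ above and αR = 88.88 kΩ below.
Lower section ‖ load = 75.16 kΩ.
V_wiper = 18.6 × 75.16/(131.1 + 75.16) = 6.78 V.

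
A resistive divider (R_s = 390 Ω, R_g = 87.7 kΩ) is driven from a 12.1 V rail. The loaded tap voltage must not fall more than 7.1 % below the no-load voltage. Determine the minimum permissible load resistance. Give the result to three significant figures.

Output resistance R_th = R_s‖R_g = (390 × 87700)/88090 = 388.3 Ω.
The fractional drop is R_th/(R_th + R_L); requiring this ≤ 0.0710 gives R_L ≥ R_th(1/0.0710 − 1) = 388.3 × 13.08 = 5.08 kΩ.

R_L(min) ≈ 5.08 kΩ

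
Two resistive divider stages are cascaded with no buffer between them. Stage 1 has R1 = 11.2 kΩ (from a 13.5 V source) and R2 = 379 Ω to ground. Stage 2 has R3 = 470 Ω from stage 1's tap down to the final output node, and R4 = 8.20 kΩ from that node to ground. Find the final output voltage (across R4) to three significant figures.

V_out ≈ 0.401 V

Stage 2 presents R3+R4 = 8670 Ω as a load on stage 1's tap.
Stage 1's lower leg becomes R2‖(R3+R4) = 363.1 Ω, so V_mid = 13.5 × 363.1/11560 = 0.4240 V.
Stage 2 is itself unloaded: V_out = V_mid × R4/(R3+R4) = 0.4240 × 8200/8670 = 0.401 V.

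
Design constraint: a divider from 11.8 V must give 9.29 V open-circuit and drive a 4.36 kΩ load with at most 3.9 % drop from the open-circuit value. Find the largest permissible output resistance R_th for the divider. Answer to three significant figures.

Loading drop = R_th/(R_th + R_L) ≤ 0.0390, so R_th ≤ R_L · ε/(1−ε) = 4.36 kΩ × 0.0390/0.9610 = 177 Ω.
(Any R1, R2 with R2/(R1+R2) = 0.787 and R1‖R2 ≤ 177 Ω will meet the spec.)

R_th ≤ 177 Ω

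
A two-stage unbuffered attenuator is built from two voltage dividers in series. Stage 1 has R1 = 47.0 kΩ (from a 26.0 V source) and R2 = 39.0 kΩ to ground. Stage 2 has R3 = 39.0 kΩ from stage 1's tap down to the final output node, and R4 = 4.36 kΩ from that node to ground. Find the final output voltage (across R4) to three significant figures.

Stage 2 presents R3+R4 = 43.36 kΩ as a load on stage 1's tap.
Stage 1's lower leg becomes R2‖(R3+R4) = 20.53 kΩ, so V_mid = 26.0 × 20.53/67.53 = 7.905 V.
Stage 2 is itself unloaded: V_out = V_mid × R4/(R3+R4) = 7.905 × 4.36/43.36 = 0.795 V.

V_out ≈ 0.795 V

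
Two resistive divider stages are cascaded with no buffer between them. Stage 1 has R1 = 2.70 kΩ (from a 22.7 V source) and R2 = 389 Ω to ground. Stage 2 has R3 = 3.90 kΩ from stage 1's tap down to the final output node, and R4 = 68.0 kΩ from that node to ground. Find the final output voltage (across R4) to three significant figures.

V_out ≈ 2.69 V

Stage 2 presents R3+R4 = 71900 Ω as a load on stage 1's tap.
Stage 1's lower leg becomes R2‖(R3+R4) = 386.9 Ω, so V_mid = 22.7 × 386.9/3087 = 2.845 V.
Stage 2 is itself unloaded: V_out = V_mid × R4/(R3+R4) = 2.845 × 68000/71900 = 2.69 V.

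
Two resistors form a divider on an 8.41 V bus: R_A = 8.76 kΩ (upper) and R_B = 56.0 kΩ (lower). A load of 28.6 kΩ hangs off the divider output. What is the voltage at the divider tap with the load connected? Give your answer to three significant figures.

V_out ≈ 5.75 V

The load sits in parallel with R_B: R_B‖R_L = (56.0 × 28.6) / (56.0 + 28.6) = 18.93 kΩ.
V_out = 8.41 × 18.93 / (8.76 + 18.93) = 8.41 × 18.93/27.69 = 5.75 V.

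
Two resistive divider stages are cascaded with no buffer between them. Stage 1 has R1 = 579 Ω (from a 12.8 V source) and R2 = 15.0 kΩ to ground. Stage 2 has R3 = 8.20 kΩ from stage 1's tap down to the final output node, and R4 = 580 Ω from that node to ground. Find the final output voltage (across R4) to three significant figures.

Stage 2 presents R3+R4 = 8780 Ω as a load on stage 1's tap.
Stage 1's lower leg becomes R2‖(R3+R4) = 5538 Ω, so V_mid = 12.8 × 5538/6117 = 11.59 V.
Stage 2 is itself unloaded: V_out = V_mid × R4/(R3+R4) = 11.59 × 580/8780 = 0.766 V.

V_out ≈ 0.766 V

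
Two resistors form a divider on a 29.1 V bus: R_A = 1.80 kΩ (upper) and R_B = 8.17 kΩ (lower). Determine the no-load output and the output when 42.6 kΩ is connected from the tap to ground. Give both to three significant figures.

Open-circuit: V = 29.1 × 8.17/(1.80 + 8.17) = 23.8 V.
With the load, R_B becomes R_B‖R_L = 6.855 kΩ, so V = 29.1 × 6.855/8.655 = 23.0 V.

Unloaded: 23.8 V; loaded: 23.0 V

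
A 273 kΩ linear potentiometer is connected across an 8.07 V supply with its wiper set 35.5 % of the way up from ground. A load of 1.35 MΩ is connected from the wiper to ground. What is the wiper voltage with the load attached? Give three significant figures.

The wiper splits the pot into (1−α)R = 176.1 kΩ above and αR = 96.92 kΩ below.
Lower section ‖ load = 90.42 kΩ.
V_wiper = 8.07 × 90.42/(176.1 + 90.42) = 2.74 V.

V ≈ 2.74 V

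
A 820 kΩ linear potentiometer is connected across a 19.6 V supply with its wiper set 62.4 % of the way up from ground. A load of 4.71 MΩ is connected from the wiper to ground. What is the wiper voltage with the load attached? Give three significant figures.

The wiper splits the pot into (1−α)R = 308.3 kΩ above and αR = 511.7 kΩ below.
Lower section ‖ load = 461.5 kΩ.
V_wiper = 19.6 × 461.5/(308.3 + 461.5) = 11.8 V.

V ≈ 11.8 V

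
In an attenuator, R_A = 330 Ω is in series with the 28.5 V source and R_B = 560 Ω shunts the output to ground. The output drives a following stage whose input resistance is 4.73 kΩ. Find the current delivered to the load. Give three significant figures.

I_L ≈ 3.63 mA

R_B‖R_L = 500.7 Ω; V_out = 28.5 × 500.7/830.7 = 17.18 V.
I_L = V_out / R_L = 17.18 / 4.73 kΩ = 3.63 mA.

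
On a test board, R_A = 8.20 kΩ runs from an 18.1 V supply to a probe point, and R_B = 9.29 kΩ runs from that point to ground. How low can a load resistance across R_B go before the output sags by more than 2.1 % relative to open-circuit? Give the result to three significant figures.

Output resistance R_th = R_A‖R_B = (8.20 × 9.29)/17.49 = 4.356 kΩ.
The fractional drop is R_th/(R_th + R_L); requiring this ≤ 0.0210 gives R_L ≥ R_th(1/0.0210 − 1) = 4.356 × 46.62 = 203 kΩ.

R_L(min) ≈ 203 kΩ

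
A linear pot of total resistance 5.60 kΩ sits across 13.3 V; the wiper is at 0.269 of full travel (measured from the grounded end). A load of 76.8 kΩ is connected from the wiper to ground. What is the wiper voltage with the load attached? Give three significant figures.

The wiper splits the pot into (1−α)R = 4.094 kΩ above and αR = 1.506 kΩ below.
Lower section ‖ load = 1.477 kΩ.
V_wiper = 13.3 × 1.477/(4.094 + 1.477) = 3.53 V.

V ≈ 3.53 V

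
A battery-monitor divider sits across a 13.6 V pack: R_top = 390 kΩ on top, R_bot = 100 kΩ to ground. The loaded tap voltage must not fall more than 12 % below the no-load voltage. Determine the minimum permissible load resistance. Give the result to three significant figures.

R_L(min) ≈ 584 kΩ

Output resistance R_th = R_top‖R_bot = (390 × 100)/490.0 = 79.59 kΩ.
The fractional drop is R_th/(R_th + R_L); requiring this ≤ 0.120 gives R_L ≥ R_th(1/0.120 − 1) = 79.59 × 7.333 = 584 kΩ.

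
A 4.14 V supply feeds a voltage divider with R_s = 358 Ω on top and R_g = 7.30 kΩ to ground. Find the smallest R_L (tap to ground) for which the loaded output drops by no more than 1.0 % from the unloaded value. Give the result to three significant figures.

Output resistance R_th = R_s‖R_g = (358 × 7300)/7658 = 341.3 Ω.
The fractional drop is R_th/(R_th + R_L); requiring this ≤ 0.0100 gives R_L ≥ R_th(1/0.0100 − 1) = 341.3 × 99.00 = 33.8 kΩ.

R_L(min) ≈ 33.8 kΩ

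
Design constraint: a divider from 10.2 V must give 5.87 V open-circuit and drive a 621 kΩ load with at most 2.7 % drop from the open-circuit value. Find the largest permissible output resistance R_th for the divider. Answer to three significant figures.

R_th ≤ 17.2 kΩ

Loading drop = R_th/(R_th + R_L) ≤ 0.0270, so R_th ≤ R_L · ε/(1−ε) = 621 kΩ × 0.0270/0.9730 = 17.2 kΩ.
(Any R1, R2 with R2/(R1+R2) = 0.575 and R1‖R2 ≤ 17.2 kΩ will meet the spec.)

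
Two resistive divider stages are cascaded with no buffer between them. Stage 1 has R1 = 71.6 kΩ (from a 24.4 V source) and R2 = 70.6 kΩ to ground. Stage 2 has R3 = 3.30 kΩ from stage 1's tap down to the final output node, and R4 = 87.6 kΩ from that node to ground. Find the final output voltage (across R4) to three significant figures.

V_out ≈ 8.39 V

Stage 2 presents R3+R4 = 90.90 kΩ as a load on stage 1's tap.
Stage 1's lower leg becomes R2‖(R3+R4) = 39.74 kΩ, so V_mid = 24.4 × 39.74/111.3 = 8.709 V.
Stage 2 is itself unloaded: V_out = V_mid × R4/(R3+R4) = 8.709 × 87.6/90.90 = 8.39 V.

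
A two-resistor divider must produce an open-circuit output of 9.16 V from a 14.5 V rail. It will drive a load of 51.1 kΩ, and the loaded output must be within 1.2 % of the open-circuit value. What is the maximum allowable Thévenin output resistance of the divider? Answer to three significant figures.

R_th ≤ 621 Ω

Loading drop = R_th/(R_th + R_L) ≤ 0.0120, so R_th ≤ R_L · ε/(1−ε) = 51.1 kΩ × 0.0120/0.9880 = 621 Ω.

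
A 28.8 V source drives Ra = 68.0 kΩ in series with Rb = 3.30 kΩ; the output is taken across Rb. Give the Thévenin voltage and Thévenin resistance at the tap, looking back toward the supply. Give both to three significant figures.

V_th is the open-circuit tap voltage: 28.8 × 3.30/(68.0 + 3.30) = 1.33 V.
With the supply zeroed, Ra and Rb appear in parallel from the tap: R_th = Ra‖Rb = (68.0 × 3.30)/71.30 = 3.15 kΩ.

V_th = 1.33 V, R_th = 3.15 kΩ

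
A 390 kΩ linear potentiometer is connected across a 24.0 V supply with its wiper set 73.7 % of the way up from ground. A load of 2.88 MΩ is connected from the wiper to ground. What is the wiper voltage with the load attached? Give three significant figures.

The wiper splits the pot into (1−α)R = 102.6 kΩ above and αR = 287.4 kΩ below.
Lower section ‖ load = 261.3 kΩ.
V_wiper = 24.0 × 261.3/(102.6 + 261.3) = 17.2 V.

V ≈ 17.2 V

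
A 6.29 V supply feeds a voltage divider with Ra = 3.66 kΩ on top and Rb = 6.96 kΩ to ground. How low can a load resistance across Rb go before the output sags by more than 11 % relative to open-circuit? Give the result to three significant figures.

Output resistance R_th = Ra‖Rb = (3.66 × 6.96)/10.62 = 2.399 kΩ.
The fractional drop is R_th/(R_th + R_L); requiring this ≤ 0.110 gives R_L ≥ R_th(1/0.110 − 1) = 2.399 × 8.091 = 19.4 kΩ.

R_L(min) ≈ 19.4 kΩ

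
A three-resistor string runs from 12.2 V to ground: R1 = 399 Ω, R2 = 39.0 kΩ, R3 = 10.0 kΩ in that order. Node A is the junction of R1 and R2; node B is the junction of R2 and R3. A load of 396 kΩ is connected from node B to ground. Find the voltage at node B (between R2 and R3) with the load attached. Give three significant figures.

V ≈ 2.42 V

At node B, R3 is in parallel with the load: R3‖R_L = 9754 Ω.
Below node A the resistance is R2 + (R3‖R_L) = 48750 Ω, so V_A = 12.2 × 48750/49150 = 12.10 V.
Then V_B = V_A × (R3‖R_L)/(R2 + R3‖R_L) = 12.10 × 9754/48750 = 2.42 V.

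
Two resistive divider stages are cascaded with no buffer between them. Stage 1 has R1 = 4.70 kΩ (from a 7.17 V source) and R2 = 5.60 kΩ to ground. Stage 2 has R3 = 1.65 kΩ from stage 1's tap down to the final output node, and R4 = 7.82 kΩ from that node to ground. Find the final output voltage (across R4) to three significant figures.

Stage 2 presents R3+R4 = 9.470 kΩ as a load on stage 1's tap.
Stage 1's lower leg becomes R2‖(R3+R4) = 3.519 kΩ, so V_mid = 7.17 × 3.519/8.219 = 3.070 V.
Stage 2 is itself unloaded: V_out = V_mid × R4/(R3+R4) = 3.070 × 7.82/9.470 = 2.54 V.

V_out ≈ 2.54 V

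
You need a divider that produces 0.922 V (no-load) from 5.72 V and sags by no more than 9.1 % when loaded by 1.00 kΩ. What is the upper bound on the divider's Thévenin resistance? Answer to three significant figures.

R_th ≤ 100 Ω

Loading drop = R_th/(R_th + R_L) ≤ 0.0910, so R_th ≤ R_L · ε/(1−ε) = 1.00 kΩ × 0.0910/0.9090 = 100 Ω.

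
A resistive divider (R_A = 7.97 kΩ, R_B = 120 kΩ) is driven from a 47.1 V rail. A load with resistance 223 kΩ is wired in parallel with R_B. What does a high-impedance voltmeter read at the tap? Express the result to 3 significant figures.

The load sits in parallel with R_B: R_B‖R_L = (120 × 223) / (120 + 223) = 78.02 kΩ.
V_out = 47.1 × 78.02 / (7.97 + 78.02) = 47.1 × 78.02/85.99 = 42.7 V.

V_out ≈ 42.7 V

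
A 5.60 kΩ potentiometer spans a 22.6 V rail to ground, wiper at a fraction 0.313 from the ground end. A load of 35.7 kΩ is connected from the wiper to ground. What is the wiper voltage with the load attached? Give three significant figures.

V ≈ 6.84 V

The wiper splits the pot into (1−α)R = 3.847 kΩ above and αR = 1.753 kΩ below.
Lower section ‖ load = 1.671 kΩ.
V_wiper = 22.6 × 1.671/(3.847 + 1.671) = 6.84 V.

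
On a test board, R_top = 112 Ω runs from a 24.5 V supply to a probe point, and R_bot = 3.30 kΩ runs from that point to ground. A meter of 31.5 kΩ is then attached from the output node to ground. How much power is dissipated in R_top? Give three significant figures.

Total resistance from the source is R_top + (R_bot‖R_L) = 3099 Ω, so I = 24.5/3099 Ω = 7.906 mA.
P = I²·R_top = (7.906 mA)² × 112 Ω = 7.00 mW.

P ≈ 7.00 mW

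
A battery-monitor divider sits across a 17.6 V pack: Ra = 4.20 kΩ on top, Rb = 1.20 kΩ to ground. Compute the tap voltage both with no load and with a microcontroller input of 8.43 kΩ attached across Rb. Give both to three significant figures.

Unloaded: 3.91 V; loaded: 3.52 V

Open-circuit: V = 17.6 × 1.20/(4.20 + 1.20) = 3.91 V.
With the load, Rb becomes Rb‖R_L = 1.050 kΩ, so V = 17.6 × 1.050/5.250 = 3.52 V.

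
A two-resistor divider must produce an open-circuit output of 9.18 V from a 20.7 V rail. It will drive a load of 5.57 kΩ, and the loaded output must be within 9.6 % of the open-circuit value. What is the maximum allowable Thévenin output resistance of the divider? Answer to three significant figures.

Loading drop = R_th/(R_th + R_L) ≤ 0.0960, so R_th ≤ R_L · ε/(1−ε) = 5.57 kΩ × 0.0960/0.9040 = 592 Ω.
(Any R1, R2 with R2/(R1+R2) = 0.443 and R1‖R2 ≤ 592 Ω will meet the spec.)

R_th ≤ 592 Ω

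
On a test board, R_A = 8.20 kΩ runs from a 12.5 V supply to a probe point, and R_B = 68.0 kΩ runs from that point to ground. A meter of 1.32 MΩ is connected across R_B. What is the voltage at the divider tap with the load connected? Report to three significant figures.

The load sits in parallel with R_B: R_B‖R_L = (68.0 × 1320) / (68.0 + 1320) = 64.67 kΩ.
V_out = 12.5 × 64.67 / (8.20 + 64.67) = 12.5 × 64.67/72.87 = 11.1 V.

V_out ≈ 11.1 V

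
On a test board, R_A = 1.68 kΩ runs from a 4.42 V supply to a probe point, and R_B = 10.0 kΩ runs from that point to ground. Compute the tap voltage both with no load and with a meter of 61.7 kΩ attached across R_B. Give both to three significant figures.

Open-circuit: V = 4.42 × 10.0/(1.68 + 10.0) = 3.78 V.
With the load, R_B becomes R_B‖R_L = 8.605 kΩ, so V = 4.42 × 8.605/10.29 = 3.70 V.

Unloaded: 3.78 V; loaded: 3.70 V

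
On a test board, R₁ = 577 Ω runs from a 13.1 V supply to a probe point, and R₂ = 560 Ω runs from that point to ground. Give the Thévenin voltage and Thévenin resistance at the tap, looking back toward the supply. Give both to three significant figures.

V_th is the open-circuit tap voltage: 13.1 × 560/(577 + 560) = 6.45 V.
With the supply zeroed, R₁ and R₂ appear in parallel from the tap: R_th = R₁‖R₂ = (577 × 560)/1137 = 284 Ω.

V_th = 6.45 V, R_th = 284 Ω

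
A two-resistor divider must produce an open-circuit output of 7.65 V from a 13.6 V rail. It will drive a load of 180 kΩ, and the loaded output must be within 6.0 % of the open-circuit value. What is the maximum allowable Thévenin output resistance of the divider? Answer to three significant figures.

Loading drop = R_th/(R_th + R_L) ≤ 0.0600, so R_th ≤ R_L · ε/(1−ε) = 180 kΩ × 0.0600/0.9400 = 11.5 kΩ.
(Any R1, R2 with R2/(R1+R2) = 0.562 and R1‖R2 ≤ 11.5 kΩ will meet the spec.)

R_th ≤ 11.5 kΩ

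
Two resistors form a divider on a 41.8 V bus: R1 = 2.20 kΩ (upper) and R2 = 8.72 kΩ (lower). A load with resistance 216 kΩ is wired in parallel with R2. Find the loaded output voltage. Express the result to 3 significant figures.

V_out ≈ 33.1 V

The load sits in parallel with R2: R2‖R_L = (8.72 × 216) / (8.72 + 216) = 8.382 kΩ.
V_out = 41.8 × 8.382 / (2.20 + 8.382) = 41.8 × 8.382/10.58 = 33.1 V.
(Unloaded it would have been 33.4 V.)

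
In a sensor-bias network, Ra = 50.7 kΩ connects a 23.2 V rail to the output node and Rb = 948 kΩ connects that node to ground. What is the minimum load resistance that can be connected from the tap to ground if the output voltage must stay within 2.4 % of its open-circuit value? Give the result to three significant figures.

R_L(min) ≈ 1.96 MΩ

Output resistance R_th = Ra‖Rb = (50.7 × 948)/998.7 = 48.13 kΩ.
The fractional drop is R_th/(R_th + R_L); requiring this ≤ 0.0240 gives R_L ≥ R_th(1/0.0240 − 1) = 48.13 × 40.67 = 1.96 MΩ.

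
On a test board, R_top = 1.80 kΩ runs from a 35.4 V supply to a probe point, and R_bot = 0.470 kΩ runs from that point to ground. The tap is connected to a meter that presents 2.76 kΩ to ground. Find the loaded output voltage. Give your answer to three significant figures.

The load sits in parallel with R_bot: R_bot‖R_L = (470 × 2760) / (470 + 2760) = 401.6 Ω.
V_out = 35.4 × 401.6 / (1800 + 401.6) = 35.4 × 401.6/2202 = 6.46 V.
(Unloaded it would have been 7.33 V.)

V_out ≈ 6.46 V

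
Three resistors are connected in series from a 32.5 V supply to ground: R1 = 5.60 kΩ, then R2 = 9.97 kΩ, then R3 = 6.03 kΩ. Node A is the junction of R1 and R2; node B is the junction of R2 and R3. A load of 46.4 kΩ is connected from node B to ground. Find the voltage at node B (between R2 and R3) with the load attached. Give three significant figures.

At node B, R3 is in parallel with the load: R3‖R_L = 5.336 kΩ.
Below node A the resistance is R2 + (R3‖R_L) = 15.31 kΩ, so V_A = 32.5 × 15.31/20.91 = 23.79 V.
Then V_B = V_A × (R3‖R_L)/(R2 + R3‖R_L) = 23.79 × 5.336/15.31 = 8.30 V.

V ≈ 8.30 V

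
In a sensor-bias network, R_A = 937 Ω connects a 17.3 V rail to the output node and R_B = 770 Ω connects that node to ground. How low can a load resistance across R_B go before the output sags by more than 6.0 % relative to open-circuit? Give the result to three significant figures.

R_L(min) ≈ 6.62 kΩ

Output resistance R_th = R_A‖R_B = (937 × 770)/1707 = 422.7 Ω.
The fractional drop is R_th/(R_th + R_L); requiring this ≤ 0.0600 gives R_L ≥ R_th(1/0.0600 − 1) = 422.7 × 15.67 = 6.62 kΩ.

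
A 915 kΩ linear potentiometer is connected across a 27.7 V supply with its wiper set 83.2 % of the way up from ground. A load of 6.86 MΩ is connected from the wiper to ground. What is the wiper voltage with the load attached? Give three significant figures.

V ≈ 22.6 V

The wiper splits the pot into (1−α)R = 153.7 kΩ above and αR = 761.3 kΩ below.
Lower section ‖ load = 685.2 kΩ.
V_wiper = 27.7 × 685.2/(153.7 + 685.2) = 22.6 V.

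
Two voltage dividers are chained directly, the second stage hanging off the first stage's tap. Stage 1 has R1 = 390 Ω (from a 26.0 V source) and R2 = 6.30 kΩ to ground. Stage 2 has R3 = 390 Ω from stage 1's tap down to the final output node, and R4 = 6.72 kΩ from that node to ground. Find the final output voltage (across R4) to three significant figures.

V_out ≈ 22.0 V

Stage 2 presents R3+R4 = 7110 Ω as a load on stage 1's tap.
Stage 1's lower leg becomes R2‖(R3+R4) = 3340 Ω, so V_mid = 26.0 × 3340/3730 = 23.28 V.
Stage 2 is itself unloaded: V_out = V_mid × R4/(R3+R4) = 23.28 × 6720/7110 = 22.0 V.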